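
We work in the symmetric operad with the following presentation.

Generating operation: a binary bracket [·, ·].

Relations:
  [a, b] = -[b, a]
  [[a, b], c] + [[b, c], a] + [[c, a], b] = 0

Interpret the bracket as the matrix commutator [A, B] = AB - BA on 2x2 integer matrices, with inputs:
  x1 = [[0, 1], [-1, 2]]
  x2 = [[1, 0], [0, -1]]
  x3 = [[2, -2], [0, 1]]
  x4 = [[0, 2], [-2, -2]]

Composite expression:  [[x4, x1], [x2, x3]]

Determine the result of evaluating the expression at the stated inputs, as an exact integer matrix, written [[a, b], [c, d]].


[x4, x1] = [[0, 6], [6, 0]]
[x2, x3] = [[0, -4], [0, 0]]
[[x4, x1], [x2, x3]] = [[24, 0], [0, -24]]

[[24, 0], [0, -24]]


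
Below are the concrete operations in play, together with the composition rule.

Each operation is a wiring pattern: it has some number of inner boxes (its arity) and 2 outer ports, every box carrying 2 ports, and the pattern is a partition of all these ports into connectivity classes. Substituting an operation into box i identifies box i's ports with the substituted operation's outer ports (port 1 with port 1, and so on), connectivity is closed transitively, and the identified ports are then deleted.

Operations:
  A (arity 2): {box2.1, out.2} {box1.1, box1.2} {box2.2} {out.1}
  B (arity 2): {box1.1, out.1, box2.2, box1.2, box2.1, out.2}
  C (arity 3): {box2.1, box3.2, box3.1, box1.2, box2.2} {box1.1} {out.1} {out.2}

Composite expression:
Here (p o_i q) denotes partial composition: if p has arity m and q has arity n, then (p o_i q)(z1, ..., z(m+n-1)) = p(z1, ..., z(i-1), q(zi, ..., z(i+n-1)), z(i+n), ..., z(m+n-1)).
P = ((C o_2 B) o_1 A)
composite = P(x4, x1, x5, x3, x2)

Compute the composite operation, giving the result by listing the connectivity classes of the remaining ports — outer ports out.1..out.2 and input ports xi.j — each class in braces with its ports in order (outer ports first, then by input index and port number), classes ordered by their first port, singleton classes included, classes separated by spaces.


{out.1} {out.2} {x1.1, x2.1, x2.2, x3.1, x3.2, x5.1, x5.2} {x1.2} {x4.1, x4.2}

After gluing at C, chains via deleted ports link the x-ports.
stage A: inputs (x4, x1), connectivity {out.1} {out.2, x1.1} {x1.2} {x4.1, x4.2}, out.j its boundary
stage B: inputs (x5, x3), connectivity {out.1, out.2, x3.1, x3.2, x5.1, x5.2}, out.j its boundary
stage C: inputs (x4, x1, x5, x3, x2), connectivity {out.1} {out.2} {x1.1, x2.1, x2.2, x3.1, x3.2, x5.1, x5.2} {x1.2} {x4.1, x4.2}, out.j its boundary


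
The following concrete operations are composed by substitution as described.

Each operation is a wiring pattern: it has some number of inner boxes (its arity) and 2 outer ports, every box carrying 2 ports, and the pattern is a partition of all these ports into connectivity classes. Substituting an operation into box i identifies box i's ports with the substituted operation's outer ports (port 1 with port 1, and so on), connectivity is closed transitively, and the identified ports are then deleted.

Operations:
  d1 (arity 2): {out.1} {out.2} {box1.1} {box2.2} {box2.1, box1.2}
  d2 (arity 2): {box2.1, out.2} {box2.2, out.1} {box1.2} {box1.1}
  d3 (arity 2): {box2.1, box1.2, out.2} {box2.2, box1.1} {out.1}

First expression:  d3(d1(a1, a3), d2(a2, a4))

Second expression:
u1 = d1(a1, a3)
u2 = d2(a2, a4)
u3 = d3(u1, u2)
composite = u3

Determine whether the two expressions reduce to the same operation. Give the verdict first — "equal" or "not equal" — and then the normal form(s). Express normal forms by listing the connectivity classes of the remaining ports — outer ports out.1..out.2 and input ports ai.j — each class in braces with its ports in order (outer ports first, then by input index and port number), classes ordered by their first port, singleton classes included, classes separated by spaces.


equal; the common form is {out.1} {out.2, a4.2} {a1.1} {a1.2, a3.1} {a2.1} {a2.2} {a3.2} {a4.1}


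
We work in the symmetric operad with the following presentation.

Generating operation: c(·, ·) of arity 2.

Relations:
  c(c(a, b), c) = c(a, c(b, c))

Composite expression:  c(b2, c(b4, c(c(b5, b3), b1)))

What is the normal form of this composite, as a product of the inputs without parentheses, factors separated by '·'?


Associativity of c dissolves the nesting; only the b-input order survives.
c(b5, b3) collapses to b5 · b3
c(c(b5, b3), b1) collapses to b5 · b3 · b1
c(b4, c(c(b5, b3), b1)) collapses to b4 · b5 · b3 · b1
c(b2, c(b4, c(c(b5, b3), b1))) collapses to b2 · b4 · b5 · b3 · b1

b2 · b4 · b5 · b3 · b1


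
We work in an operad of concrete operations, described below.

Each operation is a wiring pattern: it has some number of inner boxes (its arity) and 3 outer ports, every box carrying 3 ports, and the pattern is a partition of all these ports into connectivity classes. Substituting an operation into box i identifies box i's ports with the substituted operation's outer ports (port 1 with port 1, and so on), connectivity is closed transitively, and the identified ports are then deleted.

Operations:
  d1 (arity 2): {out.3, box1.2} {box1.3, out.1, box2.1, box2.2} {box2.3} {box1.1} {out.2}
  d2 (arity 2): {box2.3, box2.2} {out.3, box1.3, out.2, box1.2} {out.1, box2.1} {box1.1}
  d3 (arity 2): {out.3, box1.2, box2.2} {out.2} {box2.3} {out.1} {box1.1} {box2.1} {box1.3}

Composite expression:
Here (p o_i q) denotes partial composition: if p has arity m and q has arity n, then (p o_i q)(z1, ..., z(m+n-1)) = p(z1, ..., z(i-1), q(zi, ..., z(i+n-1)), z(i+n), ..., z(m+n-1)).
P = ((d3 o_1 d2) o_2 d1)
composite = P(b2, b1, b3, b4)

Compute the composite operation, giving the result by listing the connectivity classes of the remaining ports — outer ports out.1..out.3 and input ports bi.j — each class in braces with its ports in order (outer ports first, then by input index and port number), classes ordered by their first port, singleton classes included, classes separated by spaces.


{out.1} {out.2} {out.3, b2.2, b2.3, b4.2} {b1.1} {b1.2} {b1.3, b3.1, b3.2} {b2.1} {b3.3} {b4.1} {b4.3}

Connectivity passes through glued d3-boundaries; trace each wire chain.
composing d1 on (b1, b3), with out.j its own outer ports: {out.1, b1.3, b3.1, b3.2} {out.2} {out.3, b1.2} {b1.1} {b3.3}
composing d2 on (b2, b1, b3), with out.j its own outer ports: {out.1, b1.3, b3.1, b3.2} {out.2, out.3, b2.2, b2.3} {b1.1} {b1.2} {b2.1} {b3.3}
composing d3 on (b2, b1, b3, b4), with out.j its own outer ports: {out.1} {out.2} {out.3, b2.2, b2.3, b4.2} {b1.1} {b1.2} {b1.3, b3.1, b3.2} {b2.1} {b3.3} {b4.1} {b4.3}


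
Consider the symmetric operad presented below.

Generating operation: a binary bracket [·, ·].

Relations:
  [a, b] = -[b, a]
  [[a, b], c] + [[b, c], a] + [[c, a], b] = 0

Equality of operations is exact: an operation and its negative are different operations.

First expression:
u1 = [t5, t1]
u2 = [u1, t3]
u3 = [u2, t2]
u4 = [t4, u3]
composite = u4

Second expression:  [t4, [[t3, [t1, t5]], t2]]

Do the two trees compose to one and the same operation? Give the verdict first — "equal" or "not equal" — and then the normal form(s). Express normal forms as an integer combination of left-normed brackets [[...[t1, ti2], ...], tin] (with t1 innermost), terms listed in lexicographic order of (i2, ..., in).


Normal form of the first expression: [[[[t1, t5], t3], t2], t4]
Normal form of the second expression: [[[[t1, t5], t3], t2], t4]
Same normal form: equal.

equal; both compose to [[[[t1, t5], t3], t2], t4]


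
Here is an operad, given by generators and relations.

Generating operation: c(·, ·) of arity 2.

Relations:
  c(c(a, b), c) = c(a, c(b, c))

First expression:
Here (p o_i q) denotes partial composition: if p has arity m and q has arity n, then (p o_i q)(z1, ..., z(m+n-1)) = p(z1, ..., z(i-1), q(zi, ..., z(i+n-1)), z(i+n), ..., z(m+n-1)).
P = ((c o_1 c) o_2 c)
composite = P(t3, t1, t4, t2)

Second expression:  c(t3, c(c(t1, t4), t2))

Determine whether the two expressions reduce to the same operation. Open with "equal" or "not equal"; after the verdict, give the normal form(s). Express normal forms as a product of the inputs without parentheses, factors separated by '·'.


equal — both sides give t3 · t1 · t4 · t2

Reducing the first expression gives t3 · t1 · t4 · t2
Reducing the second expression gives t3 · t1 · t4 · t2
Identical normal forms: equal.


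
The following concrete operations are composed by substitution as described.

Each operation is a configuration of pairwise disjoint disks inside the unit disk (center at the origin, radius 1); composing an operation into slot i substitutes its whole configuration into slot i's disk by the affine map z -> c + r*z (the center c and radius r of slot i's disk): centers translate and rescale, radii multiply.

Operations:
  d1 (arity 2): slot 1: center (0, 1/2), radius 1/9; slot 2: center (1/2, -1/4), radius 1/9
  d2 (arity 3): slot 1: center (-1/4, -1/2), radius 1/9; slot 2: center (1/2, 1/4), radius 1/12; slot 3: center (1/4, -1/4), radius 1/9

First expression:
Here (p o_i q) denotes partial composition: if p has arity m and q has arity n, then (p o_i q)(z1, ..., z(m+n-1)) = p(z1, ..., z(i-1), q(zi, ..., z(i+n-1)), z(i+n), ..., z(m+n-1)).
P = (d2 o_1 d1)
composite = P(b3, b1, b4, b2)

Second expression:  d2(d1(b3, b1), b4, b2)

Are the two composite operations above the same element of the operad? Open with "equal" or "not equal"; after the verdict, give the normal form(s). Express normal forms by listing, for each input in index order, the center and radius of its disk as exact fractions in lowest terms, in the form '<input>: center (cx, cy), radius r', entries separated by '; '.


Reducing the first expression gives b1: center (-7/36, -19/36), radius 1/81; b2: center (1/4, -1/4), radius 1/9; b3: center (-1/4, -4/9), radius 1/81; b4: center (1/2, 1/4), radius 1/12
Reducing the second expression gives b1: center (-7/36, -19/36), radius 1/81; b2: center (1/4, -1/4), radius 1/9; b3: center (-1/4, -4/9), radius 1/81; b4: center (1/2, 1/4), radius 1/12
The normal forms match — equal.

equal; the common form is b1: center (-7/36, -19/36), radius 1/81; b2: center (1/4, -1/4), radius 1/9; b3: center (-1/4, -4/9), radius 1/81; b4: center (1/2, 1/4), radius 1/12


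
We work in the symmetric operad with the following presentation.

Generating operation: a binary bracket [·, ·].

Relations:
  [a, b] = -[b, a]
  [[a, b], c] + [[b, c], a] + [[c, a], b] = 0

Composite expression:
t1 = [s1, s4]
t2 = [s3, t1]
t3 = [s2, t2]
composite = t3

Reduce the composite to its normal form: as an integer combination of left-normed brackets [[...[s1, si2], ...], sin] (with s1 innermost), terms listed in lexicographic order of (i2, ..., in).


[[[s1, s4], s3], s2]

A multilinear Lie element is pinned by s1-initial words (s1 innermost).
Composite bracket: [s2, [s3, [s1, s4]]]
The bracket unfolds into 8 signed words via [a, b] = ab - ba (2^3 = 8).
Words beginning with s1 determine it all:
  s1s4s3s2 (sign +1) contributes +[[[s1, s4], s3], s2]


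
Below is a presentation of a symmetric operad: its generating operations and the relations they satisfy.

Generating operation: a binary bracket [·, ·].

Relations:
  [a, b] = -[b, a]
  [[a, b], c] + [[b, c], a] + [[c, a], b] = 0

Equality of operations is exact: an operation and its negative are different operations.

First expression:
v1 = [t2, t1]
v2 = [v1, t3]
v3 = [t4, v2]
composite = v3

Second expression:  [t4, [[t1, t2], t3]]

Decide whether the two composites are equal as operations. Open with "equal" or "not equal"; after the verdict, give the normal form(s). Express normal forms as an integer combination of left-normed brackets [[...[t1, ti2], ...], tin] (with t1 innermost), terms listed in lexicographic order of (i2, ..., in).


Normal form of the first expression: [[[t1, t2], t3], t4]
Normal form of the second expression: -[[[t1, t2], t3], t4]
Distinct normal forms: not equal.

not equal; first: [[[t1, t2], t3], t4]; second: -[[[t1, t2], t3], t4]


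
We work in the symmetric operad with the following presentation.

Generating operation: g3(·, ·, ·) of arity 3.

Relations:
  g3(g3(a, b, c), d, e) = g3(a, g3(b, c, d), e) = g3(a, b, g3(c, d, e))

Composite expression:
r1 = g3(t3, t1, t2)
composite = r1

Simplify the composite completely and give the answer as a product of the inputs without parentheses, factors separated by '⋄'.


All parenthesizations of g3 agree; list the t-inputs left to right.
g3(t3, t1, t2) reduces to t3 ⋄ t1 ⋄ t2

t3 ⋄ t1 ⋄ t2


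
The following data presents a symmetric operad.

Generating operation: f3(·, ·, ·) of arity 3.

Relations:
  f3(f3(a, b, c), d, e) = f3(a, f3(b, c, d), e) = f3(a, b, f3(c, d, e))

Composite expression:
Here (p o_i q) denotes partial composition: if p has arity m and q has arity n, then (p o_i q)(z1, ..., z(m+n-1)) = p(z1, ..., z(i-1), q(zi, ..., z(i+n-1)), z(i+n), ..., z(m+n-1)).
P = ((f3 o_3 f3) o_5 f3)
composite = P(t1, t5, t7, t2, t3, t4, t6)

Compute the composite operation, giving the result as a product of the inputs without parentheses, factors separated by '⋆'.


t1 ⋆ t5 ⋆ t7 ⋆ t2 ⋆ t3 ⋆ t4 ⋆ t6

Key point: f3 is associative — brackets drop, the t-order remains.
f3(t3, t4, t6) linearizes to t3 ⋆ t4 ⋆ t6
f3(t7, t2, f3(t3, t4, t6)) linearizes to t7 ⋆ t2 ⋆ t3 ⋆ t4 ⋆ t6
f3(t1, t5, f3(t7, t2, f3(t3, t4, t6))) linearizes to t1 ⋆ t5 ⋆ t7 ⋆ t2 ⋆ t3 ⋆ t4 ⋆ t6


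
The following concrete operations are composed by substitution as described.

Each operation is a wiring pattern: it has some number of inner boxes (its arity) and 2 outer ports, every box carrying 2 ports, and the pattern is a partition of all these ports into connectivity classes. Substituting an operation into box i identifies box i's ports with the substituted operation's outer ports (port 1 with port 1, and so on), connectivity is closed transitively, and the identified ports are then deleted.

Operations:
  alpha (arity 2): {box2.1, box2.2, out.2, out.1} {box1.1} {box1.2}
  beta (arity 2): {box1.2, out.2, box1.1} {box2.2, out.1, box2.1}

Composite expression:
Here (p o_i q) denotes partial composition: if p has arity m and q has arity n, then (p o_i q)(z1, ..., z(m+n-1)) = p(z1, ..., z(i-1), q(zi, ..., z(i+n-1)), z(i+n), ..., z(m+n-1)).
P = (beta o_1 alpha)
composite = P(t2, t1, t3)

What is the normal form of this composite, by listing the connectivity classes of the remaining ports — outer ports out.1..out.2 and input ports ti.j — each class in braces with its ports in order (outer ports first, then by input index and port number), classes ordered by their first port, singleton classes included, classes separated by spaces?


{out.1, t3.1, t3.2} {out.2, t1.1, t1.2} {t2.1} {t2.2}

Two ports join when wires chain via beta-identified ports.
alpha over (t2, t1) gives {out.1, out.2, t1.1, t1.2} {t2.1} {t2.2}, out.j being that stage's outer ports
beta over (t2, t1, t3) gives {out.1, t3.1, t3.2} {out.2, t1.1, t1.2} {t2.1} {t2.2}, out.j being that stage's outer ports


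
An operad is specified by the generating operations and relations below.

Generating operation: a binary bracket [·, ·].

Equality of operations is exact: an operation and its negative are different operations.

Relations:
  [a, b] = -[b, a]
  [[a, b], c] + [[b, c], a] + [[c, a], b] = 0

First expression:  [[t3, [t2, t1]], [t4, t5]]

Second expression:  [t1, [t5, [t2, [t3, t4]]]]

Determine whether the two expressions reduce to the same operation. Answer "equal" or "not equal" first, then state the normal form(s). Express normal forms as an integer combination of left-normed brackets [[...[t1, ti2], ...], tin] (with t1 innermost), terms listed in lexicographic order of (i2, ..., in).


not equal; the first gives [[[[t1, t2], t3], t4], t5] - [[[[t1, t2], t3], t5], t4] and the second -[[[[t1, t2], t3], t4], t5] + [[[[t1, t2], t4], t3], t5] + [[[[t1, t3], t4], t2], t5] - [[[[t1, t4], t3], t2], t5] + [[[[t1, t5], t2], t3], t4] - [[[[t1, t5], t2], t4], t3] - [[[[t1, t5], t3], t4], t2] + [[[[t1, t5], t4], t3], t2]


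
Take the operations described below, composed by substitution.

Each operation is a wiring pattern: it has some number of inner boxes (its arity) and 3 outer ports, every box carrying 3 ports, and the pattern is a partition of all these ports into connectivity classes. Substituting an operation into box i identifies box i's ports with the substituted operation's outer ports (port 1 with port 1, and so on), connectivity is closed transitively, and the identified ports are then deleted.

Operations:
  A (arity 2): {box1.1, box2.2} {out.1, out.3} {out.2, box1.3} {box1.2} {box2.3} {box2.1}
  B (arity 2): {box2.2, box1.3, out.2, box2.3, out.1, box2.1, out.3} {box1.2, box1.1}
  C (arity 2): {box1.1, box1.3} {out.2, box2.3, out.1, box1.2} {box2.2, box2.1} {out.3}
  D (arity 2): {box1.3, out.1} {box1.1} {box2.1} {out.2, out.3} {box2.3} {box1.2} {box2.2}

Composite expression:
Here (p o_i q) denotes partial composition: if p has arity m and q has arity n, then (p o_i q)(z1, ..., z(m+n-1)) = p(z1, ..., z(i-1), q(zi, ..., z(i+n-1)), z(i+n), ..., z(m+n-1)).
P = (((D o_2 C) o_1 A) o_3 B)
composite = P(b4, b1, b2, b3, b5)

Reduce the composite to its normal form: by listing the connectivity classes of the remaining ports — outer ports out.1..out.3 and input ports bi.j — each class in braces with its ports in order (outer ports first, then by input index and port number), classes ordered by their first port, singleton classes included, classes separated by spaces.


{out.1} {out.2, out.3} {b1.1} {b1.2, b4.1} {b1.3} {b2.1, b2.2} {b2.3, b3.1, b3.2, b3.3, b5.3} {b4.2} {b4.3} {b5.1, b5.2}

Substituting into D glues patterns; closure does the rest.
through A, on inputs (b4, b1): {out.1, out.3} {out.2, b4.3} {b1.1} {b1.2, b4.1} {b1.3} {b4.2} (out.j = stage outer ports)
through B, on inputs (b2, b3): {out.1, out.2, out.3, b2.3, b3.1, b3.2, b3.3} {b2.1, b2.2} (out.j = stage outer ports)
through C, on inputs (b2, b3, b5): {out.1, out.2, b2.3, b3.1, b3.2, b3.3, b5.3} {out.3} {b2.1, b2.2} {b5.1, b5.2} (out.j = stage outer ports)
through D, on inputs (b4, b1, b2, b3, b5): {out.1} {out.2, out.3} {b1.1} {b1.2, b4.1} {b1.3} {b2.1, b2.2} {b2.3, b3.1, b3.2, b3.3, b5.3} {b4.2} {b4.3} {b5.1, b5.2} (out.j = stage outer ports)


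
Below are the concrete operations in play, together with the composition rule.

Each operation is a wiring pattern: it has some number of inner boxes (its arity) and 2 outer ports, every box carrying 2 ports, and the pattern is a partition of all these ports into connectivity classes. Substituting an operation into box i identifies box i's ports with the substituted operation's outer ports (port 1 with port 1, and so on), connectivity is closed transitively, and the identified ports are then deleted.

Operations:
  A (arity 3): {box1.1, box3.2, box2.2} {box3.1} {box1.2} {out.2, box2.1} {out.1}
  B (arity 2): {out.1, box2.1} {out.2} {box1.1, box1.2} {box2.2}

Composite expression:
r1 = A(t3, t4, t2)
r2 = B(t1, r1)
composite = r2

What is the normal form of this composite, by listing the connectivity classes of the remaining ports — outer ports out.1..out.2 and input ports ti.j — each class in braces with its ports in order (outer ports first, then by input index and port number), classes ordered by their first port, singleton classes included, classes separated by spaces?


{out.1} {out.2} {t1.1, t1.2} {t2.1} {t2.2, t3.1, t4.2} {t3.2} {t4.1}

Treat the ports identified at B as solder joints: merge, then drop.
A over (t3, t4, t2) gives {out.1} {out.2, t4.1} {t2.1} {t2.2, t3.1, t4.2} {t3.2}, out.j being that stage's outer ports
B over (t1, t3, t4, t2) gives {out.1} {out.2} {t1.1, t1.2} {t2.1} {t2.2, t3.1, t4.2} {t3.2} {t4.1}, out.j being that stage's outer ports


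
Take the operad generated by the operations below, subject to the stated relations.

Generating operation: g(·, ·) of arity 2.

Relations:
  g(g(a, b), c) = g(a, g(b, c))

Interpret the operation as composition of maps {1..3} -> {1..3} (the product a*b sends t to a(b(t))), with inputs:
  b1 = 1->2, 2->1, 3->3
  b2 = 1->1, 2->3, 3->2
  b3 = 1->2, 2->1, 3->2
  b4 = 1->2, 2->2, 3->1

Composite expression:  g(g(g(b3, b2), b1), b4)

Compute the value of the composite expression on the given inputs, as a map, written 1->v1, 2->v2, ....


1->2, 2->2, 3->2

g(b3, b2) = 1->2, 2->2, 3->1
g(g(b3, b2), b1) = 1->2, 2->2, 3->1
g(g(g(b3, b2), b1), b4) = 1->2, 2->2, 3->2


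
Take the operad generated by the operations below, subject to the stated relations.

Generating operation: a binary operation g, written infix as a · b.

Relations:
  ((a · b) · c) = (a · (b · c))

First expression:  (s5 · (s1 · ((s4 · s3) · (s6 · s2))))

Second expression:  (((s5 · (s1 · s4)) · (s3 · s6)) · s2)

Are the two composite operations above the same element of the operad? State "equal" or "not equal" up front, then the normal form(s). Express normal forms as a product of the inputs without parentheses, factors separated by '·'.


equal; both compose to s5 · s1 · s4 · s3 · s6 · s2

In normal form, the first expression is s5 · s1 · s4 · s3 · s6 · s2
In normal form, the second expression is s5 · s1 · s4 · s3 · s6 · s2
Identical normal forms: equal.


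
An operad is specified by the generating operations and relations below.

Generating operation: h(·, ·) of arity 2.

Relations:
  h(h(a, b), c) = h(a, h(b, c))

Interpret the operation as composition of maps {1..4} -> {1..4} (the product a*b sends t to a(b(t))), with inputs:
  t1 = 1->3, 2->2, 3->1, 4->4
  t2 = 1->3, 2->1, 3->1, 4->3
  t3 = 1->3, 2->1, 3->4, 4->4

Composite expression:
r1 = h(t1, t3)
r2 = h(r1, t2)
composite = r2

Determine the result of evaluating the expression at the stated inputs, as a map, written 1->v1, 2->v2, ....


1->4, 2->1, 3->1, 4->4

h(t1, t3) = 1->1, 2->3, 3->4, 4->4
h(h(t1, t3), t2) = 1->4, 2->1, 3->1, 4->4


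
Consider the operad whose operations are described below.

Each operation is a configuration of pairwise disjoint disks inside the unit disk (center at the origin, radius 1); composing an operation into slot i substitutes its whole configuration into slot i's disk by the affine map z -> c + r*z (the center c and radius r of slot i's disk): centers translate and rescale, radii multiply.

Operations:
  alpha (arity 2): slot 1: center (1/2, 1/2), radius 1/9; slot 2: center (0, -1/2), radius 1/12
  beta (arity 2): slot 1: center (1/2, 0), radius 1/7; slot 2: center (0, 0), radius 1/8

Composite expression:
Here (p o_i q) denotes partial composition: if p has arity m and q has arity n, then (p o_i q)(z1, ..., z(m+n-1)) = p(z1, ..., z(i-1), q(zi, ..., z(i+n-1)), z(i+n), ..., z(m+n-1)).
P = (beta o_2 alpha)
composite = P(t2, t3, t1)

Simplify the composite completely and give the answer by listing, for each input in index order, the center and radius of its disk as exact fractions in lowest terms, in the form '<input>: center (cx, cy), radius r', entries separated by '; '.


Only the slot chain above each t matters under beta; compose those maps.
for t2, the 1-step affine chain lands on center (1/2, 0), radius 1/7
for t3, the 2-step affine chain lands on center (1/16, 1/16), radius 1/72
for t1, the 2-step affine chain lands on center (0, -1/16), radius 1/96

t1: center (0, -1/16), radius 1/96; t2: center (1/2, 0), radius 1/7; t3: center (1/16, 1/16), radius 1/72


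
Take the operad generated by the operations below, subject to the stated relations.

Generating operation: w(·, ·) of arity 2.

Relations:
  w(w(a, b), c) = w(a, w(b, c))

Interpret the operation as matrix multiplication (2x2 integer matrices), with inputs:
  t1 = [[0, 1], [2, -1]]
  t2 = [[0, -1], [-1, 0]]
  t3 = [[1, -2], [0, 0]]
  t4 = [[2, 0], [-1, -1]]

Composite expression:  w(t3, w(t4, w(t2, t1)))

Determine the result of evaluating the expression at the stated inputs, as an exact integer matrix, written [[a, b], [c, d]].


[[-8, 2], [0, 0]]

w(t2, t1) = [[-2, 1], [0, -1]]
w(t4, w(t2, t1)) = [[-4, 2], [2, 0]]
w(t3, w(t4, w(t2, t1))) = [[-8, 2], [0, 0]]


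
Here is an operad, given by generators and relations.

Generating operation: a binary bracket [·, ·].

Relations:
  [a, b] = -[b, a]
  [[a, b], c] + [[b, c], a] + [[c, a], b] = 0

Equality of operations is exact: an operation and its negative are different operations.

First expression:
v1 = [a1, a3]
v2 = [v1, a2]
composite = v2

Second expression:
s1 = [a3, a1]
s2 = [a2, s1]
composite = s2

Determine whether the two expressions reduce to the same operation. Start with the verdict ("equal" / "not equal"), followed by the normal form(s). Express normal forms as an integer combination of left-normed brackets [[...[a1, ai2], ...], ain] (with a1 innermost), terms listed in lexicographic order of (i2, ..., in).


equal; both compose to [[a1, a3], a2]


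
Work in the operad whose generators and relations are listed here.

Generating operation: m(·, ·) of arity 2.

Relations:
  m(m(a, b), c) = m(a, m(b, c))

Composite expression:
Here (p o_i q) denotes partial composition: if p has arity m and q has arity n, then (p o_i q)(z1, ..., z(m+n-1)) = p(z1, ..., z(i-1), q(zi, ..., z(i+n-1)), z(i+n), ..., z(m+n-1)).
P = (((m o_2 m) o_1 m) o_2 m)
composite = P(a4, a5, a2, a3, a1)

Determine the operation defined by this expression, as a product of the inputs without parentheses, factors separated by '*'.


a4 * a5 * a2 * a3 * a1

The m-tree's shape is irrelevant; the a-reading-order decides.
m(a5, a2) linearizes to a5 * a2
m(a4, m(a5, a2)) linearizes to a4 * a5 * a2
m(a3, a1) linearizes to a3 * a1
m(m(a4, m(a5, a2)), m(a3, a1)) linearizes to a4 * a5 * a2 * a3 * a1


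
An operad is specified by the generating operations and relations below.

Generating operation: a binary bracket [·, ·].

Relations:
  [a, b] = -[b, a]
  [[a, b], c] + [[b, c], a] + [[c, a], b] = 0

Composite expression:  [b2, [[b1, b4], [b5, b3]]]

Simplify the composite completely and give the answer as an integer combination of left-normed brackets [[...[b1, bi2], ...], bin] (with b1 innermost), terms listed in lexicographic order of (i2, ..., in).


Antisymmetry and Jacobi reduce to b1-anchored left-normed brackets.
Composite bracket: [b2, [[b1, b4], [b5, b3]]]
Applying ab - ba throughout gives 16 signed words (2^4 = 16).
Coefficients come from the b1-initial words:
  from b1b4b3b5b2, sign +1: term +[[[[b1, b4], b3], b5], b2]
  from b1b4b5b3b2, sign -1: term -[[[[b1, b4], b5], b3], b2]

[[[[b1, b4], b3], b5], b2] - [[[[b1, b4], b5], b3], b2]


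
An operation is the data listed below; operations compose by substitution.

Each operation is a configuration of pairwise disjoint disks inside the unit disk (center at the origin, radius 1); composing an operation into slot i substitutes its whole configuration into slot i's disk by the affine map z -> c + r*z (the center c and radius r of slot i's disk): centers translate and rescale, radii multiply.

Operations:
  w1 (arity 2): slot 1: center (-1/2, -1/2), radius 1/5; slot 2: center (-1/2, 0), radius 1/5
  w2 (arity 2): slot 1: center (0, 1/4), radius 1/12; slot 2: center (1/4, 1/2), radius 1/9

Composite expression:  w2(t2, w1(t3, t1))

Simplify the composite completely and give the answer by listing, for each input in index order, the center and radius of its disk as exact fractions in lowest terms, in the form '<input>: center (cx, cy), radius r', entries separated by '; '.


t1: center (7/36, 1/2), radius 1/45; t2: center (0, 1/4), radius 1/12; t3: center (7/36, 4/9), radius 1/45

Below w2, radii multiply path by path; the t-disk centers shift.
t2: after 1 affine step, its disk has center (0, 1/4), radius 1/12
t3: after 2 affine steps, its disk has center (7/36, 4/9), radius 1/45
t1: after 2 affine steps, its disk has center (7/36, 1/2), radius 1/45


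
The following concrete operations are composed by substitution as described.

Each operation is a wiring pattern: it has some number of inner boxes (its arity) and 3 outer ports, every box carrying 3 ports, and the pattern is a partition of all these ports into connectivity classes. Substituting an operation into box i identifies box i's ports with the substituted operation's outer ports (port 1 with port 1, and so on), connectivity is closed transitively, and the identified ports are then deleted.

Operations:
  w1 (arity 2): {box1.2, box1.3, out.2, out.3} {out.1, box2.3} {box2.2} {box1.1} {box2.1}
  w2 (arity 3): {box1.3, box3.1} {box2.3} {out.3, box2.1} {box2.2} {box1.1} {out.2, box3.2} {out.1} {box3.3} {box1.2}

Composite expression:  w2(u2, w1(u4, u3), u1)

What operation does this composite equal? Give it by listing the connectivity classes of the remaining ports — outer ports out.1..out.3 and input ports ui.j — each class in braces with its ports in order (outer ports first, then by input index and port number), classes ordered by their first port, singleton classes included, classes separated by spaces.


{out.1} {out.2, u1.2} {out.3, u3.3} {u1.1, u2.3} {u1.3} {u2.1} {u2.2} {u3.1} {u3.2} {u4.1} {u4.2, u4.3}

Two ports join when wires chain via w2-identified ports.
w1 over (u4, u3) gives {out.1, u3.3} {out.2, out.3, u4.2, u4.3} {u3.1} {u3.2} {u4.1}, out.j being that stage's outer ports
w2 over (u2, u4, u3, u1) gives {out.1} {out.2, u1.2} {out.3, u3.3} {u1.1, u2.3} {u1.3} {u2.1} {u2.2} {u3.1} {u3.2} {u4.1} {u4.2, u4.3}, out.j being that stage's outer ports


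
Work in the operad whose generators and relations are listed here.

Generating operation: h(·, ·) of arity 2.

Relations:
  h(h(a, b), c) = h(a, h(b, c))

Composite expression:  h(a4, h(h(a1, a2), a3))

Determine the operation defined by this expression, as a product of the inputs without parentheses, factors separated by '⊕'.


a4 ⊕ a1 ⊕ a2 ⊕ a3

The h-tree's shape is irrelevant; the a-reading-order decides.
h(a1, a2) linearizes to a1 ⊕ a2
h(h(a1, a2), a3) linearizes to a1 ⊕ a2 ⊕ a3
h(a4, h(h(a1, a2), a3)) linearizes to a4 ⊕ a1 ⊕ a2 ⊕ a3


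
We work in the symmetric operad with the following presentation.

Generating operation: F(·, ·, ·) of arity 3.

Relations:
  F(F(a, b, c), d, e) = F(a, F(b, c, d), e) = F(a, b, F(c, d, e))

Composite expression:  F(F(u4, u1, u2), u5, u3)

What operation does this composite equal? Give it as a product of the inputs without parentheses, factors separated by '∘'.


u4 ∘ u1 ∘ u2 ∘ u5 ∘ u3

The F-tree's shape is irrelevant; the u-reading-order decides.
F(u4, u1, u2) reduces to u4 ∘ u1 ∘ u2
F(F(u4, u1, u2), u5, u3) reduces to u4 ∘ u1 ∘ u2 ∘ u5 ∘ u3


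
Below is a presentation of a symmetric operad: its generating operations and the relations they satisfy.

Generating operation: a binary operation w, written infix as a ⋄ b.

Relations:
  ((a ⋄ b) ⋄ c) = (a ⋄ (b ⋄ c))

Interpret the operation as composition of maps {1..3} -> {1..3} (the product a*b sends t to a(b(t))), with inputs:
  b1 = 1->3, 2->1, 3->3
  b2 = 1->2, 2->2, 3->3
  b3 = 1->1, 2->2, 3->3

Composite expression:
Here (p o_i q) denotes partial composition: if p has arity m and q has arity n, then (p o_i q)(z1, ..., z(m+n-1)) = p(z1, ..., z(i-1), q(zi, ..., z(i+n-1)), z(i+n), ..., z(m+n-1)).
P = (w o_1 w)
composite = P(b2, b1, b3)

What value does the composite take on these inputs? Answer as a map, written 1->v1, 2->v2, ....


1->3, 2->2, 3->3

(b2 ⋄ b1) = 1->3, 2->2, 3->3
((b2 ⋄ b1) ⋄ b3) = 1->3, 2->2, 3->3


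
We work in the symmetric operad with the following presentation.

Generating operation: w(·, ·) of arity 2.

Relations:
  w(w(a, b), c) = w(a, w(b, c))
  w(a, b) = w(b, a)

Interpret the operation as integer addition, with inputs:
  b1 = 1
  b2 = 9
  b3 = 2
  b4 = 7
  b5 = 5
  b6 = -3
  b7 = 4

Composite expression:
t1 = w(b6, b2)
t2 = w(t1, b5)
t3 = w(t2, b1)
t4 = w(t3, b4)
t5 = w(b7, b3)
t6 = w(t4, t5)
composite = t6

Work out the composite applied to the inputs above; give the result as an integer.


w(b6, b2) = 6
w(w(b6, b2), b5) = 11
w(w(w(b6, b2), b5), b1) = 12
w(w(w(w(b6, b2), b5), b1), b4) = 19
w(b7, b3) = 6
w(w(w(w(w(b6, b2), b5), b1), b4), w(b7, b3)) = 25

25


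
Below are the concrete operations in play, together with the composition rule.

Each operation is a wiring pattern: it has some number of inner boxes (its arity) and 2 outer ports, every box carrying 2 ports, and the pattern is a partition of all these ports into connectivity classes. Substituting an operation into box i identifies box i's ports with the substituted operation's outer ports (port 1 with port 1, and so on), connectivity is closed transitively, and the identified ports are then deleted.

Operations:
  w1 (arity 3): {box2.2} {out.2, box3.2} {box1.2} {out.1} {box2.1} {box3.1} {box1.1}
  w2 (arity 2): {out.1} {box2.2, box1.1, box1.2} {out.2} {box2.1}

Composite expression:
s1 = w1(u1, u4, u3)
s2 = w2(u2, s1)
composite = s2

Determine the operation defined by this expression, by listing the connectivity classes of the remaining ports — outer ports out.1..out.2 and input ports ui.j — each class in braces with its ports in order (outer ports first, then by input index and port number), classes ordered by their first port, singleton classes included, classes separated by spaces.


{out.1} {out.2} {u1.1} {u1.2} {u2.1, u2.2, u3.2} {u3.1} {u4.1} {u4.2}

Connectivity passes through glued w2-boundaries; trace each wire chain.
stage w1: inputs (u1, u4, u3), connectivity {out.1} {out.2, u3.2} {u1.1} {u1.2} {u3.1} {u4.1} {u4.2}, out.j its boundary
stage w2: inputs (u2, u1, u4, u3), connectivity {out.1} {out.2} {u1.1} {u1.2} {u2.1, u2.2, u3.2} {u3.1} {u4.1} {u4.2}, out.j its boundary


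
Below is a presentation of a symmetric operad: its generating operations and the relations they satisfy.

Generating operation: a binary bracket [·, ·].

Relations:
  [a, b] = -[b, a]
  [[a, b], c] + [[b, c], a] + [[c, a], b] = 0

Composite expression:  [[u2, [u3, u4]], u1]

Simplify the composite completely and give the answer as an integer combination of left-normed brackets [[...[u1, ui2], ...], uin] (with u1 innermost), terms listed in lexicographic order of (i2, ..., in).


-[[[u1, u2], u3], u4] + [[[u1, u2], u4], u3] + [[[u1, u3], u4], u2] - [[[u1, u4], u3], u2]

Expand each bracket as ab - ba; the u1-initial words give the coefficients.
Composite bracket: [[u2, [u3, u4]], u1]
Expanding via [a, b] = ab - ba: 8 signed words (2^3 = 8).
The u1-initial words carry the normal form:
  from u1u2u3u4, sign -1: term -[[[u1, u2], u3], u4]
  from u1u2u4u3, sign +1: term +[[[u1, u2], u4], u3]
  from u1u3u4u2, sign +1: term +[[[u1, u3], u4], u2]
  from u1u4u3u2, sign -1: term -[[[u1, u4], u3], u2]


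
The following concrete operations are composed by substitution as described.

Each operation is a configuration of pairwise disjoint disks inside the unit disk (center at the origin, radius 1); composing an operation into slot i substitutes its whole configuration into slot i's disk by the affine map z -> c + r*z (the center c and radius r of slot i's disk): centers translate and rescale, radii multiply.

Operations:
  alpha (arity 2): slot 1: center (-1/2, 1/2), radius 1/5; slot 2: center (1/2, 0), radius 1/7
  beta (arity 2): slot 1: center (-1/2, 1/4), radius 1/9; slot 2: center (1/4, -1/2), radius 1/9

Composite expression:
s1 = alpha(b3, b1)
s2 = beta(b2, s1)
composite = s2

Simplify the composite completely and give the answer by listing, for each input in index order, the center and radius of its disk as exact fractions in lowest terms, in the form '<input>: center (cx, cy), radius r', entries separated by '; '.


Below beta, radii multiply path by path; the b-disk centers shift.
b2 passes through 1 substitution, ending at center (-1/2, 1/4), radius 1/9
b3 passes through 2 substitutions, ending at center (7/36, -4/9), radius 1/45
b1 passes through 2 substitutions, ending at center (11/36, -1/2), radius 1/63

b1: center (11/36, -1/2), radius 1/63; b2: center (-1/2, 1/4), radius 1/9; b3: center (7/36, -4/9), radius 1/45


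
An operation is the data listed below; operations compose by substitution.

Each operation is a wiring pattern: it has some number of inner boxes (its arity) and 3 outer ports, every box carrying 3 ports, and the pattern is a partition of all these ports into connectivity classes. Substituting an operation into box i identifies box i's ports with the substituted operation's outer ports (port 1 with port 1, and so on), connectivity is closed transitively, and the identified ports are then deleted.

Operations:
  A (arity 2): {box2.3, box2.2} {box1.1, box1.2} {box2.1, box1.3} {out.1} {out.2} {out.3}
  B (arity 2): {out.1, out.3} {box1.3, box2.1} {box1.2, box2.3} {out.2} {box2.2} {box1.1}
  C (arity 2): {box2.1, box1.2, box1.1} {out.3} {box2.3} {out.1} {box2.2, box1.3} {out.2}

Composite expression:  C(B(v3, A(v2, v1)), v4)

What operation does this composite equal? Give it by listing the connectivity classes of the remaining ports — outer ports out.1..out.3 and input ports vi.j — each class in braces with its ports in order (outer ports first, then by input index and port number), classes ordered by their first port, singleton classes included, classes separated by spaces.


{out.1} {out.2} {out.3} {v1.1, v2.3} {v1.2, v1.3} {v2.1, v2.2} {v3.1} {v3.2} {v3.3} {v4.1, v4.2} {v4.3}

Treat the ports identified at C as solder joints: merge, then drop.
through A, on inputs (v2, v1): {out.1} {out.2} {out.3} {v1.1, v2.3} {v1.2, v1.3} {v2.1, v2.2} (out.j = stage outer ports)
through B, on inputs (v3, v2, v1): {out.1, out.3} {out.2} {v1.1, v2.3} {v1.2, v1.3} {v2.1, v2.2} {v3.1} {v3.2} {v3.3} (out.j = stage outer ports)
through C, on inputs (v3, v2, v1, v4): {out.1} {out.2} {out.3} {v1.1, v2.3} {v1.2, v1.3} {v2.1, v2.2} {v3.1} {v3.2} {v3.3} {v4.1, v4.2} {v4.3} (out.j = stage outer ports)


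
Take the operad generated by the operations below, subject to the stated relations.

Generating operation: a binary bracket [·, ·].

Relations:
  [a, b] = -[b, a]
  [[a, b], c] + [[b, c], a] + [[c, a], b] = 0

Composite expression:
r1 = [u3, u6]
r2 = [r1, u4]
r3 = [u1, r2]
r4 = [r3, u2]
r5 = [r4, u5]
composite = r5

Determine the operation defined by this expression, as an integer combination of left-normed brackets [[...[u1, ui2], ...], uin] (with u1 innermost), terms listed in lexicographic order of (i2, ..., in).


A multilinear Lie element is pinned by u1-initial words (u1 innermost).
Composite bracket: [[[u1, [[u3, u6], u4]], u2], u5]
Full expansion: 32 signed words from ab - ba (2^5 = 32).
The u1-initial words carry the normal form:
  the word u1u3u6u4u2u5 carries sign +1 and contributes +[[[[[u1, u3], u6], u4], u2], u5]
  the word u1u4u3u6u2u5 carries sign -1 and contributes -[[[[[u1, u4], u3], u6], u2], u5]
  the word u1u4u6u3u2u5 carries sign +1 and contributes +[[[[[u1, u4], u6], u3], u2], u5]
  the word u1u6u3u4u2u5 carries sign -1 and contributes -[[[[[u1, u6], u3], u4], u2], u5]

[[[[[u1, u3], u6], u4], u2], u5] - [[[[[u1, u4], u3], u6], u2], u5] + [[[[[u1, u4], u6], u3], u2], u5] - [[[[[u1, u6], u3], u4], u2], u5]


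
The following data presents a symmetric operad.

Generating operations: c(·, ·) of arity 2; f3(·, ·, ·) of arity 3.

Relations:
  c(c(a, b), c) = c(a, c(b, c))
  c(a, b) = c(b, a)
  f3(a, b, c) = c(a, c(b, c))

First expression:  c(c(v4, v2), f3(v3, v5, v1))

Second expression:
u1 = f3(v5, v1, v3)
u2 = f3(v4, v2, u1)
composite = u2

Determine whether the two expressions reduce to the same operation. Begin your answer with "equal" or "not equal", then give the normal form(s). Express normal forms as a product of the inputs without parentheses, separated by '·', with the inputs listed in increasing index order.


equal: each reduces to v1 · v2 · v3 · v4 · v5


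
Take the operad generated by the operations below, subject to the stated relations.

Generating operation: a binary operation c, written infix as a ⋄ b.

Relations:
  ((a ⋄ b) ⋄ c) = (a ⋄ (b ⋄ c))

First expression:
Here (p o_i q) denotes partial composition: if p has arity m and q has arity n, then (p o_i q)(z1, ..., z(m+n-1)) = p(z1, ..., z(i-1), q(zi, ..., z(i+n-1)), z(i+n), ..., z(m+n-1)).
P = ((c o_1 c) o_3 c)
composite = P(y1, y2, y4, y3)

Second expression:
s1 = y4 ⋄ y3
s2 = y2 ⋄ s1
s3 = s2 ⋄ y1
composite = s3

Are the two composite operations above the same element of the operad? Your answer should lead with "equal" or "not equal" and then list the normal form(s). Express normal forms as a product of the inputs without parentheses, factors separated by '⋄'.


not equal; the first gives y1 ⋄ y2 ⋄ y4 ⋄ y3 and the second y2 ⋄ y4 ⋄ y3 ⋄ y1

The first expression reduces to y1 ⋄ y2 ⋄ y4 ⋄ y3
The second expression reduces to y2 ⋄ y4 ⋄ y3 ⋄ y1
They disagree, so not equal.
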